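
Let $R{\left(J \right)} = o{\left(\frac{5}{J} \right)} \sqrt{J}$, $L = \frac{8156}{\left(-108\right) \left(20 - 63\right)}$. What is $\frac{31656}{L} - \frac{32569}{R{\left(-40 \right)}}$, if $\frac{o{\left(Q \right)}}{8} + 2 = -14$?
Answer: $\frac{36752616}{2039} - \frac{32569 i \sqrt{10}}{2560} \approx 18025.0 - 40.231 i$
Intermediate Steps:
$o{\left(Q \right)} = -128$ ($o{\left(Q \right)} = -16 + 8 \left(-14\right) = -16 - 112 = -128$)
$L = \frac{2039}{1161}$ ($L = \frac{8156}{\left(-108\right) \left(-43\right)} = \frac{8156}{4644} = 8156 \cdot \frac{1}{4644} = \frac{2039}{1161} \approx 1.7562$)
$R{\left(J \right)} = - 128 \sqrt{J}$
$\frac{31656}{L} - \frac{32569}{R{\left(-40 \right)}} = \frac{31656}{\frac{2039}{1161}} - \frac{32569}{\left(-128\right) \sqrt{-40}} = 31656 \cdot \frac{1161}{2039} - \frac{32569}{\left(-128\right) 2 i \sqrt{10}} = \frac{36752616}{2039} - \frac{32569}{\left(-256\right) i \sqrt{10}} = \frac{36752616}{2039} - 32569 \frac{i \sqrt{10}}{2560} = \frac{36752616}{2039} - \frac{32569 i \sqrt{10}}{2560}$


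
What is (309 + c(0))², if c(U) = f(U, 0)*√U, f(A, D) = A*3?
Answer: 95481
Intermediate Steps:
f(A, D) = 3*A
c(U) = 3*U^(3/2) (c(U) = (3*U)*√U = 3*U^(3/2))
(309 + c(0))² = (309 + 3*0^(3/2))² = (309 + 3*0)² = (309 + 0)² = 309² = 95481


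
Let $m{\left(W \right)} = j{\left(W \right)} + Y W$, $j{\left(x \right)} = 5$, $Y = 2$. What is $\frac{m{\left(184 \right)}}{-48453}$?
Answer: $- \frac{373}{48453} \approx -0.0076982$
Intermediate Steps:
$m{\left(W \right)} = 5 + 2 W$
$\frac{m{\left(184 \right)}}{-48453} = \frac{5 + 2 \cdot 184}{-48453} = \left(5 + 368\right) \left(- \frac{1}{48453}\right) = 373 \left(- \frac{1}{48453}\right) = - \frac{373}{48453}$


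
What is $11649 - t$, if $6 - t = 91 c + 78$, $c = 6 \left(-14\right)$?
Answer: $4077$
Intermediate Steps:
$c = -84$
$t = 7572$ ($t = 6 - \left(91 \left(-84\right) + 78\right) = 6 - \left(-7644 + 78\right) = 6 - -7566 = 6 + 7566 = 7572$)
$11649 - t = 11649 - 7572 = 4077$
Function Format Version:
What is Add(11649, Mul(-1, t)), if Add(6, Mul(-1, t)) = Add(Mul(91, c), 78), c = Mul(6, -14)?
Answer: 4077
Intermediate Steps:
c = -84
t = 7572 (t = Add(6, Mul(-1, Add(Mul(91, -84), 78))) = Add(6, Mul(-1, Add(-7644, 78))) = Add(6, Mul(-1, -7566)) = Add(6, 7566) = 7572)
Add(11649, Mul(-1, t)) = Add(11649, Mul(-1, 7572)) = Add(11649, -7572) = 4077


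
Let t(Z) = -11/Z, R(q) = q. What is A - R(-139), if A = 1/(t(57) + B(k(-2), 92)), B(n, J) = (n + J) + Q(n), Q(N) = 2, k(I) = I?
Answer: 727444/5233 ≈ 139.01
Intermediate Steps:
B(n, J) = 2 + J + n (B(n, J) = (n + J) + 2 = (J + n) + 2 = 2 + J + n)
A = 57/5233 (A = 1/(-11/57 + (2 + 92 - 2)) = 1/(-11*1/57 + 92) = 1/(-11/57 + 92) = 1/(5233/57) = 57/5233 ≈ 0.010892)
A - R(-139) = 57/5233 - 1*(-139) = 57/5233 + 139 = 727444/5233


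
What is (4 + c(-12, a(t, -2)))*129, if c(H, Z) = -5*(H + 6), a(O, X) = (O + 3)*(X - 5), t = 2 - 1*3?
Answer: 4386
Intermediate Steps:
t = -1 (t = 2 - 3 = -1)
a(O, X) = (-5 + X)*(3 + O) (a(O, X) = (3 + O)*(-5 + X) = (-5 + X)*(3 + O))
c(H, Z) = -30 - 5*H (c(H, Z) = -5*(6 + H) = -30 - 5*H)
(4 + c(-12, a(t, -2)))*129 = (4 + (-30 - 5*(-12)))*129 = (4 + (-30 + 60))*129 = (4 + 30)*129 = 34*129 = 4386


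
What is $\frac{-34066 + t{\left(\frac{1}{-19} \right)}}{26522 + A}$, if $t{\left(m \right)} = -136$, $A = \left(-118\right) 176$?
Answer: $- \frac{2443}{411} \approx -5.944$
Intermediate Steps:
$A = -20768$
$\frac{-34066 + t{\left(\frac{1}{-19} \right)}}{26522 + A} = \frac{-34066 - 136}{26522 - 20768} = - \frac{34202}{5754} = \left(-34202\right) \frac{1}{5754} = - \frac{2443}{411}$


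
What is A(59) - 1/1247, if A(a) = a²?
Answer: 4340806/1247 ≈ 3481.0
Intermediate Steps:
A(59) - 1/1247 = 59² - 1/1247 = 3481 - 1*1/1247 = 3481 - 1/1247 = 4340806/1247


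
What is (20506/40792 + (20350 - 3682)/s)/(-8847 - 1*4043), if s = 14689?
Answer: -98113369/772360663832 ≈ -0.00012703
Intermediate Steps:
(20506/40792 + (20350 - 3682)/s)/(-8847 - 1*4043) = (20506/40792 + (20350 - 3682)/14689)/(-8847 - 1*4043) = (20506*(1/40792) + 16668*(1/14689))/(-8847 - 4043) = (10253/20396 + 16668/14689)/(-12890) = (490566845/299596844)*(-1/12890) = -98113369/772360663832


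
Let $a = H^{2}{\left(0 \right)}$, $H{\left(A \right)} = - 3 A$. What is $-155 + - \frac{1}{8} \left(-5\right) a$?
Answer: $-155$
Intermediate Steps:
$a = 0$ ($a = \left(\left(-3\right) 0\right)^{2} = 0^{2} = 0$)
$-155 + - \frac{1}{8} \left(-5\right) a = -155 + - \frac{1}{8} \left(-5\right) 0 = -155 + \left(-1\right) \frac{1}{8} \left(-5\right) 0 = -155 + \left(- \frac{1}{8}\right) \left(-5\right) 0 = -155 + \frac{5}{8} \cdot 0 = -155 + 0 = -155$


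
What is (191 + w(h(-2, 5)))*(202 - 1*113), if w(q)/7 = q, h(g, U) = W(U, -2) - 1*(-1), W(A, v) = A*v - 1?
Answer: 10769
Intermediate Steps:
W(A, v) = -1 + A*v
h(g, U) = -2*U (h(g, U) = (-1 + U*(-2)) - 1*(-1) = (-1 - 2*U) + 1 = -2*U)
w(q) = 7*q
(191 + w(h(-2, 5)))*(202 - 1*113) = (191 + 7*(-2*5))*(202 - 1*113) = (191 + 7*(-10))*(202 - 113) = (191 - 70)*89 = 121*89 = 10769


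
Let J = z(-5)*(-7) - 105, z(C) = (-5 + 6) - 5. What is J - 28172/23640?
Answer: -462113/5910 ≈ -78.192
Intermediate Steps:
z(C) = -4 (z(C) = 1 - 5 = -4)
J = -77 (J = -4*(-7) - 105 = 28 - 105 = -77)
J - 28172/23640 = -77 - 28172/23640 = -77 - 28172*1/23640 = -77 - 7043/5910 = -462113/5910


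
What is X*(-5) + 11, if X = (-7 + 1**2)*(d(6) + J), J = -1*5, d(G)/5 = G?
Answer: 761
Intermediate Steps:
d(G) = 5*G
J = -5
X = -150 (X = (-7 + 1**2)*(5*6 - 5) = (-7 + 1)*(30 - 5) = -6*25 = -150)
X*(-5) + 11 = -150*(-5) + 11 = 750 + 11 = 761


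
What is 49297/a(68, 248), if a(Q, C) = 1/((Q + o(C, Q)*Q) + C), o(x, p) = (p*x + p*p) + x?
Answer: 72878910108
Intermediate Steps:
o(x, p) = x + p**2 + p*x (o(x, p) = (p*x + p**2) + x = (p**2 + p*x) + x = x + p**2 + p*x)
a(Q, C) = 1/(C + Q + Q*(C + Q**2 + C*Q)) (a(Q, C) = 1/((Q + (C + Q**2 + Q*C)*Q) + C) = 1/((Q + (C + Q**2 + C*Q)*Q) + C) = 1/((Q + Q*(C + Q**2 + C*Q)) + C) = 1/(C + Q + Q*(C + Q**2 + C*Q)))
49297/a(68, 248) = 49297/(1/(248 + 68 + 68*(248 + 68**2 + 248*68))) = 49297/(1/(248 + 68 + 68*(248 + 4624 + 16864))) = 49297/(1/(248 + 68 + 68*21736)) = 49297/(1/(248 + 68 + 1478048)) = 49297/(1/1478364) = 49297*1478364 = 72878910108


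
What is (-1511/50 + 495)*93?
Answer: 2161227/50 ≈ 43225.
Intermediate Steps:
(-1511/50 + 495)*93 = (23239/50)*93 = 2161227/50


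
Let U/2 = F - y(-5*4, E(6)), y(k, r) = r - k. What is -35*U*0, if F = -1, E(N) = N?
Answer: 0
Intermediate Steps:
U = -54 (U = 2*(-1 - (6 - (-5)*4)) = 2*(-1 - (6 - 1*(-20))) = 2*(-1 - (6 + 20)) = 2*(-1 - 1*26) = 2*(-1 - 26) = 2*(-27) = -54)
-35*U*0 = -(-1890)*0 = -35*0 = 0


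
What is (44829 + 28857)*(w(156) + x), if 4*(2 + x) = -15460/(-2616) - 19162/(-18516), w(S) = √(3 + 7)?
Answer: -3269668878/168187 + 73686*√10 ≈ 2.1358e+5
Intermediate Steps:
w(S) = √10
x = -44373/168187 (x = -2 + (-15460/(-2616) - 19162/(-18516))/4 = -2 + (-15460*(-1/2616) - 19162*(-1/18516))/4 = -2 + (3865/654 + 9581/9258)/4 = -2 + (¼)*(1168004/168187) = -2 + 292001/168187 = -44373/168187 ≈ -0.26383)
(44829 + 28857)*(w(156) + x) = (44829 + 28857)*(√10 - 44373/168187) = 73686*(-44373/168187 + √10) = -3269668878/168187 + 73686*√10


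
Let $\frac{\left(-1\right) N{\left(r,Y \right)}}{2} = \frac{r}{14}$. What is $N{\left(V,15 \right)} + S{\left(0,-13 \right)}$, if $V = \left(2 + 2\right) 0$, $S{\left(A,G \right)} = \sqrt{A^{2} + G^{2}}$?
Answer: $13$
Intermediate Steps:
$V = 0$ ($V = 4 \cdot 0 = 0$)
$N{\left(r,Y \right)} = - \frac{r}{7}$ ($N{\left(r,Y \right)} = - 2 \frac{r}{14} = - \frac{r}{7}$)
$N{\left(V,15 \right)} + S{\left(0,-13 \right)} = \left(- \frac{1}{7}\right) 0 + \sqrt{0^{2} + \left(-13\right)^{2}} = 0 + \sqrt{0 + 169} = 0 + \sqrt{169} = 0 + 13 = 13$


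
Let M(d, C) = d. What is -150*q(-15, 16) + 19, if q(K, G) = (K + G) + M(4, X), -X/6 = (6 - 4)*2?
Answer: -731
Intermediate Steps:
X = -24 (X = -6*(6 - 4)*2 = -12*2 = -6*4 = -24)
q(K, G) = 4 + G + K (q(K, G) = (K + G) + 4 = (G + K) + 4 = 4 + G + K)
-150*q(-15, 16) + 19 = -150*(4 + 16 - 15) + 19 = -150*5 + 19 = -750 + 19 = -731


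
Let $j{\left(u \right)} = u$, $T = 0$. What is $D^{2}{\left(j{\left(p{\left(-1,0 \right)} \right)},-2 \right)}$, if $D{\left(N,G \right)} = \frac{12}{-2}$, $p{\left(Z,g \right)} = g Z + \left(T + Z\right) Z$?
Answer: $36$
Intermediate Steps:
$p{\left(Z,g \right)} = Z^{2} + Z g$ ($p{\left(Z,g \right)} = g Z + \left(0 + Z\right) Z = Z g + Z Z = Z g + Z^{2} = Z^{2} + Z g$)
$D{\left(N,G \right)} = -6$ ($D{\left(N,G \right)} = 12 \left(- \frac{1}{2}\right) = -6$)
$D^{2}{\left(j{\left(p{\left(-1,0 \right)} \right)},-2 \right)} = \left(-6\right)^{2} = 36$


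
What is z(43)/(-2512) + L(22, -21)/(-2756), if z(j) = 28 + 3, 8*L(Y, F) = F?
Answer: -39421/3461536 ≈ -0.011388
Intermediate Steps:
L(Y, F) = F/8
z(j) = 31
z(43)/(-2512) + L(22, -21)/(-2756) = 31/(-2512) + ((1/8)*(-21))/(-2756) = 31*(-1/2512) - 21/8*(-1/2756) = -31/2512 + 21/22048 = -39421/3461536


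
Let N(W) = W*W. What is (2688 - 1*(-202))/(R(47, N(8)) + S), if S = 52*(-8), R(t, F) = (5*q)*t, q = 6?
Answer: 1445/497 ≈ 2.9074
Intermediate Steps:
N(W) = W**2
R(t, F) = 30*t (R(t, F) = (5*6)*t = 30*t)
S = -416
(2688 - 1*(-202))/(R(47, N(8)) + S) = (2688 - 1*(-202))/(30*47 - 416) = (2688 + 202)/(1410 - 416) = 2890/994 = 2890*(1/994) = 1445/497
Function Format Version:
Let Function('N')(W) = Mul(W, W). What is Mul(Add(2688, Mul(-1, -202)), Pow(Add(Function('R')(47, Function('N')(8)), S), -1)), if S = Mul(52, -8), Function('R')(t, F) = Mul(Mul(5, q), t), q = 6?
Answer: Rational(1445, 497) ≈ 2.9074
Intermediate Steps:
Function('N')(W) = Pow(W, 2)
Function('R')(t, F) = Mul(30, t) (Function('R')(t, F) = Mul(Mul(5, 6), t) = Mul(30, t))
S = -416
Mul(Add(2688, Mul(-1, -202)), Pow(Add(Function('R')(47, Function('N')(8)), S), -1)) = Mul(Add(2688, Mul(-1, -202)), Pow(Add(Mul(30, 47), -416), -1)) = Mul(Add(2688, 202), Pow(Add(1410, -416), -1)) = Mul(2890, Pow(994, -1)) = Mul(2890, Rational(1, 994)) = Rational(1445, 497)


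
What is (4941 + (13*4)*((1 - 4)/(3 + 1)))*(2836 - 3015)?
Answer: -877458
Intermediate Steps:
(4941 + (13*4)*((1 - 4)/(3 + 1)))*(2836 - 3015) = (4941 + 52*(-3/4))*(-179) = (4941 - 39)*(-179) = 4902*(-179) = -877458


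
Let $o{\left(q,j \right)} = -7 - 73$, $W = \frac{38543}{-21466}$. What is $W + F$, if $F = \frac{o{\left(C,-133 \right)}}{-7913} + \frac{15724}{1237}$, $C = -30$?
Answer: $\frac{2295736548069}{210117386546} \approx 10.926$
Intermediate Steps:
$W = - \frac{38543}{21466}$ ($W = 38543 \left(- \frac{1}{21466}\right) = - \frac{38543}{21466} \approx -1.7955$)
$o{\left(q,j \right)} = -80$
$F = \frac{124522972}{9788381}$ ($F = - \frac{80}{-7913} + \frac{15724}{1237} = \left(-80\right) \left(- \frac{1}{7913}\right) + 15724 \cdot \frac{1}{1237} = \frac{80}{7913} + \frac{15724}{1237} = \frac{124522972}{9788381} \approx 12.722$)
$W + F = - \frac{38543}{21466} + \frac{124522972}{9788381} = \frac{2295736548069}{210117386546}$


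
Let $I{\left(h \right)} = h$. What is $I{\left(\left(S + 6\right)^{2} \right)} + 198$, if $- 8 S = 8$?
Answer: $223$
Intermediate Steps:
$S = -1$ ($S = \left(- \frac{1}{8}\right) 8 = -1$)
$I{\left(\left(S + 6\right)^{2} \right)} + 198 = \left(-1 + 6\right)^{2} + 198 = 5^{2} + 198 = 25 + 198 = 223$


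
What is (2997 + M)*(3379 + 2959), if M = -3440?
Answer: -2807734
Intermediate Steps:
(2997 + M)*(3379 + 2959) = (2997 - 3440)*(3379 + 2959) = -443*6338 = -2807734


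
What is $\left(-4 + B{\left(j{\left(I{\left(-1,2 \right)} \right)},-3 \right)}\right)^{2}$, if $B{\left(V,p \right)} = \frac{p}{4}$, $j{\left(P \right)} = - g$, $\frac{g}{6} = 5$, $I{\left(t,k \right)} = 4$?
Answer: $\frac{361}{16} \approx 22.563$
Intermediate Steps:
$g = 30$ ($g = 6 \cdot 5 = 30$)
$j{\left(P \right)} = -30$ ($j{\left(P \right)} = \left(-1\right) 30 = -30$)
$B{\left(V,p \right)} = \frac{p}{4}$ ($B{\left(V,p \right)} = p \frac{1}{4} = \frac{p}{4}$)
$\left(-4 + B{\left(j{\left(I{\left(-1,2 \right)} \right)},-3 \right)}\right)^{2} = \left(-4 + \frac{1}{4} \left(-3\right)\right)^{2} = \left(-4 - \frac{3}{4}\right)^{2} = \left(- \frac{19}{4}\right)^{2} = \frac{361}{16}$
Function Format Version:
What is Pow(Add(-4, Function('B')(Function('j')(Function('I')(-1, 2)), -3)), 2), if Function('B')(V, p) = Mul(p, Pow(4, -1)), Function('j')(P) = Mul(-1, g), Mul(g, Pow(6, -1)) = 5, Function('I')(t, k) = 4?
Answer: Rational(361, 16) ≈ 22.563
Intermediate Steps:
g = 30 (g = Mul(6, 5) = 30)
Function('j')(P) = -30 (Function('j')(P) = Mul(-1, 30) = -30)
Function('B')(V, p) = Mul(Rational(1, 4), p) (Function('B')(V, p) = Mul(p, Rational(1, 4)) = Mul(Rational(1, 4), p))
Pow(Add(-4, Function('B')(Function('j')(Function('I')(-1, 2)), -3)), 2) = Pow(Add(-4, Mul(Rational(1, 4), -3)), 2) = Pow(Add(-4, Rational(-3, 4)), 2) = Pow(Rational(-19, 4), 2) = Rational(361, 16)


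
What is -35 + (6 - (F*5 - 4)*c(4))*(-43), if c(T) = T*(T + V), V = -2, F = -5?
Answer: -10269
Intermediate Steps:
c(T) = T*(-2 + T) (c(T) = T*(T - 2) = T*(-2 + T))
-35 + (6 - (F*5 - 4)*c(4))*(-43) = -35 + (6 - (-5*5 - 4)*4*(-2 + 4))*(-43) = -35 + (6 - (-25 - 4)*4*2)*(-43) = -35 + (6 - (-29)*8)*(-43) = -35 + (6 - 1*(-232))*(-43) = -35 + (6 + 232)*(-43) = -35 + 238*(-43) = -35 - 10234 = -10269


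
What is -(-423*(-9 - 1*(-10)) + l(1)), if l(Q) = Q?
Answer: 422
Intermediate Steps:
-(-423*(-9 - 1*(-10)) + l(1)) = -(-423*(-9 - 1*(-10)) + 1) = -(-423*(-9 + 10) + 1) = -(-423*1 + 1) = -(-423 + 1) = -1*(-422) = 422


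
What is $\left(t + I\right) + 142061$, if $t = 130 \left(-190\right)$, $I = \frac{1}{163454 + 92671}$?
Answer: $\frac{30059086126}{256125} \approx 1.1736 \cdot 10^{5}$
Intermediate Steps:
$I = \frac{1}{256125} \approx 3.9043 \cdot 10^{-6}$
$t = -24700$
$\left(t + I\right) + 142061 = \left(-24700 + \frac{1}{256125}\right) + 142061 = - \frac{6326287499}{256125} + 142061 = \frac{30059086126}{256125}$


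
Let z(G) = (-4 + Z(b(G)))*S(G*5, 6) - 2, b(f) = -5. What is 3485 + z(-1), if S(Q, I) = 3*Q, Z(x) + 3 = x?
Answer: 3663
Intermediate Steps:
Z(x) = -3 + x
z(G) = -2 - 180*G (z(G) = (-4 + (-3 - 5))*(3*(G*5)) - 2 = (-4 - 8)*(3*(5*G)) - 2 = -180*G - 2 = -2 - 180*G)
3485 + z(-1) = 3485 + (-2 - 180*(-1)) = 3485 + (-2 + 180) = 3485 + 178 = 3663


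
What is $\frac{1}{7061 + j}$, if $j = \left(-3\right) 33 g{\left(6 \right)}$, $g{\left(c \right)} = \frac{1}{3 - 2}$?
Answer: $\frac{1}{6962} \approx 0.00014364$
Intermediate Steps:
$g{\left(c \right)} = 1$ ($g{\left(c \right)} = 1^{-1} = 1$)
$j = -99$ ($j = \left(-3\right) 33 \cdot 1 = \left(-99\right) 1 = -99$)
$\frac{1}{7061 + j} = \frac{1}{7061 - 99} = \frac{1}{6962}$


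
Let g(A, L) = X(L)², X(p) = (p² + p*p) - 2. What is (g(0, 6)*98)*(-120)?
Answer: -57624000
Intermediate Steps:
X(p) = -2 + 2*p² (X(p) = (p² + p²) - 2 = 2*p² - 2 = -2 + 2*p²)
g(A, L) = (-2 + 2*L²)²
(g(0, 6)*98)*(-120) = ((4*(-1 + 6²)²)*98)*(-120) = ((4*(-1 + 36)²)*98)*(-120) = ((4*35²)*98)*(-120) = ((4*1225)*98)*(-120) = (4900*98)*(-120) = 480200*(-120) = -57624000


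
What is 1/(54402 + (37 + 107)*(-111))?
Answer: 1/38418 ≈ 2.6029e-5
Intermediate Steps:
1/(54402 + (37 + 107)*(-111)) = 1/(54402 + 144*(-111)) = 1/(54402 - 15984) = 1/38418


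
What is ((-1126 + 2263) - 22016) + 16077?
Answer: -4802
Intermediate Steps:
((-1126 + 2263) - 22016) + 16077 = (1137 - 22016) + 16077 = -20879 + 16077 = -4802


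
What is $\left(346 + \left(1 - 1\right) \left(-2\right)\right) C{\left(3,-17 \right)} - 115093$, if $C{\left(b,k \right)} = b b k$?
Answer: $-168031$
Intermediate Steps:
$C{\left(b,k \right)} = k b^{2}$ ($C{\left(b,k \right)} = b^{2} k = k b^{2}$)
$\left(346 + \left(1 - 1\right) \left(-2\right)\right) C{\left(3,-17 \right)} - 115093 = \left(346 + \left(1 - 1\right) \left(-2\right)\right) \left(- 17 \cdot 3^{2}\right) - 115093 = \left(346 + 0 \left(-2\right)\right) \left(\left(-17\right) 9\right) - 115093 = \left(346 + 0\right) \left(-153\right) - 115093 = 346 \left(-153\right) - 115093 = -52938 - 115093 = -168031$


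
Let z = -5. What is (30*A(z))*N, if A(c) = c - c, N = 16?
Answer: 0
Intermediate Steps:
A(c) = 0
(30*A(z))*N = (30*0)*16 = 0*16 = 0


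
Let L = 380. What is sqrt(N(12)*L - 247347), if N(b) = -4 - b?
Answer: I*sqrt(253427) ≈ 503.42*I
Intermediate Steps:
sqrt(N(12)*L - 247347) = sqrt((-4 - 1*12)*380 - 247347) = sqrt((-4 - 12)*380 - 247347) = sqrt(-16*380 - 247347) = sqrt(-6080 - 247347) = sqrt(-253427) = I*sqrt(253427)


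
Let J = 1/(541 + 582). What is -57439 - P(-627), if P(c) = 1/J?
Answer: -58562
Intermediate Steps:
J = 1/1123 ≈ 0.00089047
P(c) = 1123 (P(c) = 1/(1/1123) = 1123)
-57439 - P(-627) = -57439 - 1*1123 = -57439 - 1123 = -58562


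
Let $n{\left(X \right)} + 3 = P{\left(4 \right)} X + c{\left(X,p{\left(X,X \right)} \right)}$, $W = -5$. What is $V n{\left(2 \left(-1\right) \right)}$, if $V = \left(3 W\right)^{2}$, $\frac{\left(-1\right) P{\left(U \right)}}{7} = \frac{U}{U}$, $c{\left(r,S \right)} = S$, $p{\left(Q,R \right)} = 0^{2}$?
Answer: $2475$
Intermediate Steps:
$p{\left(Q,R \right)} = 0$
$P{\left(U \right)} = -7$ ($P{\left(U \right)} = - 7 \frac{U}{U} = \left(-7\right) 1 = -7$)
$n{\left(X \right)} = -3 - 7 X$ ($n{\left(X \right)} = -3 + \left(- 7 X + 0\right) = -3 - 7 X$)
$V = 225$ ($V = \left(3 \left(-5\right)\right)^{2} = \left(-15\right)^{2} = 225$)
$V n{\left(2 \left(-1\right) \right)} = 225 \left(-3 - 7 \cdot 2 \left(-1\right)\right) = 225 \left(-3 - -14\right) = 225 \left(-3 + 14\right) = 225 \cdot 11 = 2475$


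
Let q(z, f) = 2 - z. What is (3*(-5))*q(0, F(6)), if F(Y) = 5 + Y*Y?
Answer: -30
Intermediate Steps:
F(Y) = 5 + Y²
(3*(-5))*q(0, F(6)) = (3*(-5))*(2 - 1*0) = -15*(2 + 0) = -15*2 = -30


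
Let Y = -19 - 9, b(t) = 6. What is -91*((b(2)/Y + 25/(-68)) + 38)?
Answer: -231543/68 ≈ -3405.0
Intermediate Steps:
Y = -28
-91*((b(2)/Y + 25/(-68)) + 38) = -91*((6/(-28) + 25/(-68)) + 38) = -91*((6*(-1/28) + 25*(-1/68)) + 38) = -91*((-3/14 - 25/68) + 38) = -91*(-277/476 + 38) = -91*17811/476 = -231543/68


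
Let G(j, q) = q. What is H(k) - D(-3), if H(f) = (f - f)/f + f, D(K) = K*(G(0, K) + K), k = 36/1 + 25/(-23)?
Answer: 389/23 ≈ 16.913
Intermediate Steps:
k = 803/23 (k = 36*1 + 25*(-1/23) = 36 - 25/23 = 803/23 ≈ 34.913)
D(K) = 2*K**2 (D(K) = K*(K + K) = K*(2*K) = 2*K**2)
H(f) = f (H(f) = 0/f + f = 0 + f = f)
H(k) - D(-3) = 803/23 - 2*(-3)**2 = 803/23 - 2*9 = 803/23 - 1*18 = 803/23 - 18 = 389/23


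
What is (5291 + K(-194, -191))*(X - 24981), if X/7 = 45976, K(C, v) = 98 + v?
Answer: 1543031498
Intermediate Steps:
X = 321832 (X = 7*45976 = 321832)
(5291 + K(-194, -191))*(X - 24981) = (5291 + (98 - 191))*(321832 - 24981) = (5291 - 93)*296851 = 5198*296851 = 1543031498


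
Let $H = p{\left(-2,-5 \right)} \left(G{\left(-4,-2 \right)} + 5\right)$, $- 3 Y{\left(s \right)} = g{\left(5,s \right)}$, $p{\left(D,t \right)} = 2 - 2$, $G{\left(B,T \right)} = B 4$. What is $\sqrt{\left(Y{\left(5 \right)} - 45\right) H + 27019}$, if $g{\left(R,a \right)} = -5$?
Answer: $\sqrt{27019} \approx 164.37$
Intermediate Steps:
$G{\left(B,T \right)} = 4 B$
$p{\left(D,t \right)} = 0$
$Y{\left(s \right)} = \frac{5}{3}$ ($Y{\left(s \right)} = \left(- \frac{1}{3}\right) \left(-5\right) = \frac{5}{3}$)
$H = 0$ ($H = 0 \left(4 \left(-4\right) + 5\right) = 0 \left(-16 + 5\right) = 0 \left(-11\right) = 0$)
$\sqrt{\left(Y{\left(5 \right)} - 45\right) H + 27019} = \sqrt{\left(\frac{5}{3} - 45\right) 0 + 27019} = \sqrt{\left(- \frac{130}{3}\right) 0 + 27019} = \sqrt{0 + 27019} = \sqrt{27019}$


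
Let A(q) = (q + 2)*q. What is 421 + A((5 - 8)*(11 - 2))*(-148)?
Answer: -99479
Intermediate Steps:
A(q) = q*(2 + q) (A(q) = (2 + q)*q = q*(2 + q))
421 + A((5 - 8)*(11 - 2))*(-148) = 421 + (((5 - 8)*(11 - 2))*(2 + (5 - 8)*(11 - 2)))*(-148) = 421 + ((-3*9)*(2 - 3*9))*(-148) = 421 - 27*(2 - 27)*(-148) = 421 - 27*(-25)*(-148) = 421 + 675*(-148) = 421 - 99900 = -99479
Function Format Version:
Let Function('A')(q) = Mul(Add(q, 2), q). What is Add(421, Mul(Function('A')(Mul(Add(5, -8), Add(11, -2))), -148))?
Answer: -99479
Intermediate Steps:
Function('A')(q) = Mul(q, Add(2, q)) (Function('A')(q) = Mul(Add(2, q), q) = Mul(q, Add(2, q)))
Add(421, Mul(Function('A')(Mul(Add(5, -8), Add(11, -2))), -148)) = Add(421, Mul(Mul(Mul(Add(5, -8), Add(11, -2)), Add(2, Mul(Add(5, -8), Add(11, -2)))), -148)) = Add(421, Mul(Mul(Mul(-3, 9), Add(2, Mul(-3, 9))), -148)) = Add(421, Mul(Mul(-27, Add(2, -27)), -148)) = Add(421, Mul(Mul(-27, -25), -148)) = Add(421, Mul(675, -148)) = Add(421, -99900) = -99479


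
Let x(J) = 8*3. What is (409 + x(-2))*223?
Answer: 96559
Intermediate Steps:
x(J) = 24
(409 + x(-2))*223 = (409 + 24)*223 = 433*223 = 96559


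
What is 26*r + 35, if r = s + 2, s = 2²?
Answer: 191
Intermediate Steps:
s = 4
r = 6 (r = 4 + 2 = 6)
26*r + 35 = 26*6 + 35 = 156 + 35 = 191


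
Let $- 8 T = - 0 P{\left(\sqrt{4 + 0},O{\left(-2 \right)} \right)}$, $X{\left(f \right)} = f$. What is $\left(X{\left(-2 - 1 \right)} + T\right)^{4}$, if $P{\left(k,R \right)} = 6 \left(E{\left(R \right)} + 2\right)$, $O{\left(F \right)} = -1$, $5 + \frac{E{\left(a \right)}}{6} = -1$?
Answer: $81$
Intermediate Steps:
$E{\left(a \right)} = -36$ ($E{\left(a \right)} = -30 + 6 \left(-1\right) = -30 - 6 = -36$)
$P{\left(k,R \right)} = -204$ ($P{\left(k,R \right)} = 6 \left(-36 + 2\right) = 6 \left(-34\right) = -204$)
$T = 0$ ($T = - \frac{\left(-1\right) 0 \left(-204\right)}{8} = - \frac{\left(-1\right) 0}{8} = \left(- \frac{1}{8}\right) 0 = 0$)
$\left(X{\left(-2 - 1 \right)} + T\right)^{4} = \left(\left(-2 - 1\right) + 0\right)^{4} = \left(-3 + 0\right)^{4} = \left(-3\right)^{4} = 81$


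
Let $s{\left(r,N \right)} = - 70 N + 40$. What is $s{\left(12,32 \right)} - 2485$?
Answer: $-4685$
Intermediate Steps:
$s{\left(r,N \right)} = 40 - 70 N$
$s{\left(12,32 \right)} - 2485 = \left(40 - 2240\right) - 2485 = -2200 - 2485 = -4685$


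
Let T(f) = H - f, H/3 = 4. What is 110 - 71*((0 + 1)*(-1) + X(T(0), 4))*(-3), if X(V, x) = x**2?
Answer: 3305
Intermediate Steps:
H = 12 (H = 3*4 = 12)
T(f) = 12 - f
110 - 71*((0 + 1)*(-1) + X(T(0), 4))*(-3) = 110 - 71*((0 + 1)*(-1) + 4**2)*(-3) = 110 - 71*(1*(-1) + 16)*(-3) = 110 - 71*(-1 + 16)*(-3) = 110 - 1065*(-3) = 110 - 71*(-45) = 110 + 3195 = 3305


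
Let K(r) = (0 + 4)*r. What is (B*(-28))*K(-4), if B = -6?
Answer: -2688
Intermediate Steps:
K(r) = 4*r
(B*(-28))*K(-4) = (-6*(-28))*(4*(-4)) = 168*(-16) = -2688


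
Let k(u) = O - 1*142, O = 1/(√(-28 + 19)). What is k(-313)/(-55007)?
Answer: 142/55007 + I/165021 ≈ 0.0025815 + 6.0598e-6*I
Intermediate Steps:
O = -I/3 (O = 1/(√(-9)) = 1/(3*I) = -I/3 ≈ -0.33333*I)
k(u) = -142 - I/3 (k(u) = -I/3 - 1*142 = -I/3 - 142 = -142 - I/3)
k(-313)/(-55007) = (-142 - I/3)/(-55007) = (-142 - I/3)*(-1/55007) = 142/55007 + I/165021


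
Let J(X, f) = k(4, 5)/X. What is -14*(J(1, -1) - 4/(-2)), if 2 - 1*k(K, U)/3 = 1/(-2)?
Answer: -133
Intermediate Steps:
k(K, U) = 15/2 (k(K, U) = 6 - 3/(-2) = 6 - 3*(-½) = 6 + 3/2 = 15/2)
J(X, f) = 15/(2*X)
-14*(J(1, -1) - 4/(-2)) = -14*((15/2)/1 - 4/(-2)) = -14*((15/2)*1 - 4*(-½)) = -14*(15/2 + 2) = -14*19/2 = -133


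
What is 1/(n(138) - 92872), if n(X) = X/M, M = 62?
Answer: -31/2878963 ≈ -1.0768e-5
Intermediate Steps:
n(X) = X/62
1/(n(138) - 92872) = 1/((1/62)*138 - 92872) = 1/(69/31 - 92872) = 1/(-2878963/31) = -31/2878963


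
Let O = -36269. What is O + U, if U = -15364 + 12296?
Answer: -39337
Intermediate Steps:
U = -3068
O + U = -36269 - 3068 = -39337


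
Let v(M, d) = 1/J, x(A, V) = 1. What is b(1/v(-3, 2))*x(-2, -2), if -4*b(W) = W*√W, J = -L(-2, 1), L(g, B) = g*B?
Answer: -√2/2 ≈ -0.70711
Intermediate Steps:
L(g, B) = B*g
J = 2 (J = -(-2) = -1*(-2) = 2)
v(M, d) = ½ (v(M, d) = 1/2 = ½)
b(W) = -W^(3/2)/4 (b(W) = -W*√W/4 = -W^(3/2)/4)
b(1/v(-3, 2))*x(-2, -2) = -2*√2/4*1 = -√2/2*1 = -√2/2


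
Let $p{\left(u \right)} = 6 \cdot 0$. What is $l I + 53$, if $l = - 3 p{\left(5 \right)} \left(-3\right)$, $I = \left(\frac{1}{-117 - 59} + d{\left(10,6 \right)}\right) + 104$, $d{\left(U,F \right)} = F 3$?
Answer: $53$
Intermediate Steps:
$p{\left(u \right)} = 0$
$d{\left(U,F \right)} = 3 F$
$I = \frac{21471}{176}$ ($I = \left(\frac{1}{-117 - 59} + 3 \cdot 6\right) + 104 = \left(\frac{1}{-176} + 18\right) + 104 = \left(- \frac{1}{176} + 18\right) + 104 = \frac{3167}{176} + 104 = \frac{21471}{176} \approx 121.99$)
$l = 0$ ($l = \left(-3\right) 0 \left(-3\right) = 0 \left(-3\right) = 0$)
$l I + 53 = 0 \cdot \frac{21471}{176} + 53 = 0 + 53 = 53$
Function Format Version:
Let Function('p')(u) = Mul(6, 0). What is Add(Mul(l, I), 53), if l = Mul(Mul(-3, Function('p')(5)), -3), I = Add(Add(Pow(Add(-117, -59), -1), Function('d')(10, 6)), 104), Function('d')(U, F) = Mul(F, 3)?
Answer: 53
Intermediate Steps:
Function('p')(u) = 0
Function('d')(U, F) = Mul(3, F)
I = Rational(21471, 176) (I = Add(Add(Pow(Add(-117, -59), -1), Mul(3, 6)), 104) = Add(Add(Pow(-176, -1), 18), 104) = Add(Add(Rational(-1, 176), 18), 104) = Add(Rational(3167, 176), 104) = Rational(21471, 176) ≈ 121.99)
l = 0 (l = Mul(Mul(-3, 0), -3) = Mul(0, -3) = 0)
Add(Mul(l, I), 53) = Add(Mul(0, Rational(21471, 176)), 53) = Add(0, 53) = 53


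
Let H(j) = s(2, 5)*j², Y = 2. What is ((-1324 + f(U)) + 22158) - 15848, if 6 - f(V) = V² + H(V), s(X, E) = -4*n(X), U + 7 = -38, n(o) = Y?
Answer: 19167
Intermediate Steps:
n(o) = 2
U = -45 (U = -7 - 38 = -45)
s(X, E) = -8 (s(X, E) = -4*2 = -8)
H(j) = -8*j²
f(V) = 6 + 7*V² (f(V) = 6 - (V² - 8*V²) = 6 - (-7)*V² = 6 + 7*V²)
((-1324 + f(U)) + 22158) - 15848 = ((-1324 + (6 + 7*(-45)²)) + 22158) - 15848 = ((-1324 + (6 + 7*2025)) + 22158) - 15848 = ((-1324 + (6 + 14175)) + 22158) - 15848 = ((-1324 + 14181) + 22158) - 15848 = (12857 + 22158) - 15848 = 35015 - 15848 = 19167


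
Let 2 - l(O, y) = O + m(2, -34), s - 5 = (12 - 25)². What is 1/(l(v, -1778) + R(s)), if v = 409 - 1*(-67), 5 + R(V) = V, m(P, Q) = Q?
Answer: -1/271 ≈ -0.0036900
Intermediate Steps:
s = 174 (s = 5 + (12 - 25)² = 5 + (-13)² = 5 + 169 = 174)
R(V) = -5 + V
v = 476 (v = 409 + 67 = 476)
l(O, y) = 36 - O (l(O, y) = 2 - (O - 34) = 2 - (-34 + O) = 2 + (34 - O) = 36 - O)
1/(l(v, -1778) + R(s)) = 1/((36 - 1*476) + (-5 + 174)) = 1/((36 - 476) + 169) = 1/(-440 + 169) = 1/(-271) = -1/271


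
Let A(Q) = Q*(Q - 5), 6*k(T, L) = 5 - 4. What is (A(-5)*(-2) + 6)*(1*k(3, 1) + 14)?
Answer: -3995/3 ≈ -1331.7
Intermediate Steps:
k(T, L) = ⅙ (k(T, L) = (5 - 4)/6 = (⅙)*1 = ⅙)
A(Q) = Q*(-5 + Q)
(A(-5)*(-2) + 6)*(1*k(3, 1) + 14) = (-5*(-5 - 5)*(-2) + 6)*(1*(⅙) + 14) = (-5*(-10)*(-2) + 6)*(⅙ + 14) = (50*(-2) + 6)*(85/6) = (-100 + 6)*(85/6) = -94*85/6 = -3995/3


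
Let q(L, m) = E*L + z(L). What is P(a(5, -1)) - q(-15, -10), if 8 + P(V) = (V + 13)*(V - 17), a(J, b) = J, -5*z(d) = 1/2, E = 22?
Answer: 1061/10 ≈ 106.10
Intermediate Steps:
z(d) = -⅒ (z(d) = -1/(5*2) = -⅕*½ = -⅒)
q(L, m) = -⅒ + 22*L (q(L, m) = 22*L - ⅒ = -⅒ + 22*L)
P(V) = -8 + (-17 + V)*(13 + V) (P(V) = -8 + (V + 13)*(V - 17) = -8 + (13 + V)*(-17 + V) = -8 + (-17 + V)*(13 + V))
P(a(5, -1)) - q(-15, -10) = (-229 + 5² - 4*5) - (-⅒ + 22*(-15)) = (-229 + 25 - 20) - (-⅒ - 330) = -224 - 1*(-3301/10) = -224 + 3301/10 = 1061/10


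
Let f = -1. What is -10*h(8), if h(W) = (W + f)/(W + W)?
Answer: -35/8 ≈ -4.3750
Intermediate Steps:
h(W) = (-1 + W)/(2*W) (h(W) = (W - 1)/(W + W) = (-1 + W)/((2*W)) = (-1 + W)*(1/(2*W)) = (-1 + W)/(2*W))
-10*h(8) = -5*(-1 + 8)/8 = -5*7/8 = -10*7/16 = -35/8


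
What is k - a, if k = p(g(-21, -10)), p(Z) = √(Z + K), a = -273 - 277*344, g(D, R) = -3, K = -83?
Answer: 95561 + I*√86 ≈ 95561.0 + 9.2736*I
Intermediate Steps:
a = -95561 (a = -273 - 95288 = -95561)
p(Z) = √(-83 + Z) (p(Z) = √(Z - 83) = √(-83 + Z))
k = I*√86 (k = √(-83 - 3) = √(-86) = I*√86 ≈ 9.2736*I)
k - a = I*√86 - 1*(-95561) = I*√86 + 95561 = 95561 + I*√86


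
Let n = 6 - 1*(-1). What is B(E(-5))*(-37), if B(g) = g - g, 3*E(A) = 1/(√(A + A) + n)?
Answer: 0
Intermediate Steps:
n = 7 (n = 6 + 1 = 7)
E(A) = 1/(3*(7 + √2*√A)) (E(A) = 1/(3*(√(A + A) + 7)) = 1/(3*(√(2*A) + 7)) = 1/(3*(√2*√A + 7)) = 1/(3*(7 + √2*√A)))
B(g) = 0
B(E(-5))*(-37) = 0*(-37) = 0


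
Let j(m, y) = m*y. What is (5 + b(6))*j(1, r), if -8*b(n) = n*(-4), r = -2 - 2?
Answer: -32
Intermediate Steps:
r = -4
b(n) = n/2 (b(n) = -n*(-4)/8 = -(-1)*n/2 = n/2)
(5 + b(6))*j(1, r) = (5 + (½)*6)*(1*(-4)) = (5 + 3)*(-4) = 8*(-4) = -32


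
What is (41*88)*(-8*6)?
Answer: -173184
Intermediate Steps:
(41*88)*(-8*6) = 3608*(-48) = -173184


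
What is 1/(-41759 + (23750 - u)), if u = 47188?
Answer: -1/65197 ≈ -1.5338e-5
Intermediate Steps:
1/(-41759 + (23750 - u)) = 1/(-41759 + (23750 - 1*47188)) = 1/(-41759 + (23750 - 47188)) = 1/(-41759 - 23438) = 1/(-65197) = -1/65197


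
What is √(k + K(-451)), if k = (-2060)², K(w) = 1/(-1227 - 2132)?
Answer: √47880033808241/3359 ≈ 2060.0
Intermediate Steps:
K(w) = -1/3359 (K(w) = 1/(-3359) = -1/3359)
k = 4243600
√(k + K(-451)) = √(4243600 - 1/3359) = √(14254252399/3359) = √47880033808241/3359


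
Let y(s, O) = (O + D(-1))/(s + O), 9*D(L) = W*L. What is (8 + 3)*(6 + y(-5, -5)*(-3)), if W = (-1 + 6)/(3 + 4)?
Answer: 1034/21 ≈ 49.238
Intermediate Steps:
W = 5/7 ≈ 0.71429
D(L) = 5*L/63 (D(L) = (5*L/7)/9 = 5*L/63)
y(s, O) = (-5/63 + O)/(O + s) (y(s, O) = (O + (5/63)*(-1))/(s + O) = (O - 5/63)/(O + s) = (-5/63 + O)/(O + s))
(8 + 3)*(6 + y(-5, -5)*(-3)) = (8 + 3)*(6 + ((-5/63 - 5)/(-5 - 5))*(-3)) = 11*(6 + (-320/63/(-10))*(-3)) = 11*(6 - ⅒*(-320/63)*(-3)) = 11*(6 + (32/63)*(-3)) = 11*(6 - 32/21) = 11*(94/21) = 1034/21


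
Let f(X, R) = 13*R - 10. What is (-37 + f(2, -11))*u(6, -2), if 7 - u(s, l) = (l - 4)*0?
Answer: -1330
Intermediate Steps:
u(s, l) = 7 (u(s, l) = 7 - (l - 4)*0 = 7 - (-4 + l)*0 = 7 - 1*0 = 7 + 0 = 7)
f(X, R) = -10 + 13*R
(-37 + f(2, -11))*u(6, -2) = (-37 + (-10 + 13*(-11)))*7 = (-37 + (-10 - 143))*7 = (-37 - 153)*7 = -190*7 = -1330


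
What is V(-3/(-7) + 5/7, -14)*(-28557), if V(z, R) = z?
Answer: -228456/7 ≈ -32637.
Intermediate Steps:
V(-3/(-7) + 5/7, -14)*(-28557) = (-3/(-7) + 5/7)*(-28557) = (-3*(-1/7) + 5*(1/7))*(-28557) = (3/7 + 5/7)*(-28557) = (8/7)*(-28557) = -228456/7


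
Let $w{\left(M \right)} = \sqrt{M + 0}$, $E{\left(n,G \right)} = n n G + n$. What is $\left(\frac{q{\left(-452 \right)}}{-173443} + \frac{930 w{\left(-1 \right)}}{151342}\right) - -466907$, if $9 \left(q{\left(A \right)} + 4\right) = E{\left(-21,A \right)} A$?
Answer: $\frac{242915216563}{520329} + \frac{15 i}{2441} \approx 4.6685 \cdot 10^{5} + 0.006145 i$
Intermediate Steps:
$E{\left(n,G \right)} = n + G n^{2}$ ($E{\left(n,G \right)} = n^{2} G + n = G n^{2} + n = n + G n^{2}$)
$q{\left(A \right)} = -4 + \frac{A \left(-21 + 441 A\right)}{9}$ ($q{\left(A \right)} = -4 + \frac{- 21 \left(1 + A \left(-21\right)\right) A}{9} = -4 + \frac{- 21 \left(1 - 21 A\right) A}{9} = -4 + \frac{\left(-21 + 441 A\right) A}{9} = -4 + \frac{A \left(-21 + 441 A\right)}{9}$)
$w{\left(M \right)} = \sqrt{M}$
$\left(\frac{q{\left(-452 \right)}}{-173443} + \frac{930 w{\left(-1 \right)}}{151342}\right) - -466907 = \left(\frac{-4 + \frac{7}{3} \left(-452\right) \left(-1 + 21 \left(-452\right)\right)}{-173443} + \frac{930 \sqrt{-1}}{151342}\right) - -466907 = \left(\left(-4 + \frac{7}{3} \left(-452\right) \left(-1 - 9492\right)\right) \left(- \frac{1}{173443}\right) + 930 i \frac{1}{151342}\right) + 466907 = \left(\left(-4 + \frac{7}{3} \left(-452\right) \left(-9493\right)\right) \left(- \frac{1}{173443}\right) + \frac{15 i}{2441}\right) + 466907 = \left(\left(-4 + \frac{30035852}{3}\right) \left(- \frac{1}{173443}\right) + \frac{15 i}{2441}\right) + 466907 = \left(\frac{30035840}{3} \left(- \frac{1}{173443}\right) + \frac{15 i}{2441}\right) + 466907 = \left(- \frac{30035840}{520329} + \frac{15 i}{2441}\right) + 466907 = \frac{242915216563}{520329} + \frac{15 i}{2441}$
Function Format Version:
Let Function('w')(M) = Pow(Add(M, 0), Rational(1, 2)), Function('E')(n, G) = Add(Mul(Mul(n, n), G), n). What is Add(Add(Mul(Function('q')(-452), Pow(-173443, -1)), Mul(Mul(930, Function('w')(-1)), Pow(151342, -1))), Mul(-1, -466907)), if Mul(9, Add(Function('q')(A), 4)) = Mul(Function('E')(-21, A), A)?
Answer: Add(Rational(242915216563, 520329), Mul(Rational(15, 2441), I)) ≈ Add(4.6685e+5, Mul(0.0061450, I))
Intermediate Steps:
Function('E')(n, G) = Add(n, Mul(G, Pow(n, 2))) (Function('E')(n, G) = Add(Mul(Pow(n, 2), G), n) = Add(Mul(G, Pow(n, 2)), n) = Add(n, Mul(G, Pow(n, 2))))
Function('q')(A) = Add(-4, Mul(Rational(1, 9), A, Add(-21, Mul(441, A)))) (Function('q')(A) = Add(-4, Mul(Rational(1, 9), Mul(Mul(-21, Add(1, Mul(A, -21))), A))) = Add(-4, Mul(Rational(1, 9), Mul(Mul(-21, Add(1, Mul(-21, A))), A))) = Add(-4, Mul(Rational(1, 9), Mul(Add(-21, Mul(441, A)), A))) = Add(-4, Mul(Rational(1, 9), Mul(A, Add(-21, Mul(441, A))))) = Add(-4, Mul(Rational(1, 9), A, Add(-21, Mul(441, A)))))
Function('w')(M) = Pow(M, Rational(1, 2))
Add(Add(Mul(Function('q')(-452), Pow(-173443, -1)), Mul(Mul(930, Function('w')(-1)), Pow(151342, -1))), Mul(-1, -466907)) = Add(Add(Mul(Add(-4, Mul(Rational(7, 3), -452, Add(-1, Mul(21, -452)))), Pow(-173443, -1)), Mul(Mul(930, Pow(-1, Rational(1, 2))), Pow(151342, -1))), Mul(-1, -466907)) = Add(Add(Mul(Add(-4, Mul(Rational(7, 3), -452, Add(-1, -9492))), Rational(-1, 173443)), Mul(Mul(930, I), Rational(1, 151342))), 466907) = Add(Add(Mul(Add(-4, Mul(Rational(7, 3), -452, -9493)), Rational(-1, 173443)), Mul(Rational(15, 2441), I)), 466907) = Add(Add(Mul(Add(-4, Rational(30035852, 3)), Rational(-1, 173443)), Mul(Rational(15, 2441), I)), 466907) = Add(Add(Mul(Rational(30035840, 3), Rational(-1, 173443)), Mul(Rational(15, 2441), I)), 466907) = Add(Add(Rational(-30035840, 520329), Mul(Rational(15, 2441), I)), 466907) = Add(Rational(242915216563, 520329), Mul(Rational(15, 2441), I))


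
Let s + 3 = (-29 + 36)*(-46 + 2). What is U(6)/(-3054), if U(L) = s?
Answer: 311/3054 ≈ 0.10183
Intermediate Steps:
s = -311 (s = -3 + (-29 + 36)*(-46 + 2) = -3 + 7*(-44) = -3 - 308 = -311)
U(L) = -311
U(6)/(-3054) = -311/(-3054) = -311*(-1/3054) = 311/3054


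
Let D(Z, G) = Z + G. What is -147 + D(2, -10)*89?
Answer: -859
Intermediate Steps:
D(Z, G) = G + Z
-147 + D(2, -10)*89 = -147 + (-10 + 2)*89 = -147 - 8*89 = -147 - 712 = -859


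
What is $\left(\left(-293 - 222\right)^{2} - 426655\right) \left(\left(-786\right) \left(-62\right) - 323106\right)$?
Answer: $44292194820$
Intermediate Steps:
$\left(\left(-293 - 222\right)^{2} - 426655\right) \left(\left(-786\right) \left(-62\right) - 323106\right) = \left(\left(-515\right)^{2} - 426655\right) \left(48732 - 323106\right) = \left(265225 - 426655\right) \left(-274374\right) = \left(-161430\right) \left(-274374\right) = 44292194820$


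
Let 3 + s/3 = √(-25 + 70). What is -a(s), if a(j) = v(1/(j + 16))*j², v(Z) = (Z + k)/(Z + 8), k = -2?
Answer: 318006/2519 - 108162*√5/2519 ≈ 30.230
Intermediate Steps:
v(Z) = (-2 + Z)/(8 + Z) (v(Z) = (Z - 2)/(Z + 8) = (-2 + Z)/(8 + Z))
s = -9 + 9*√5 (s = -9 + 3*√(-25 + 70) = -9 + 3*√45 = -9 + 3*(3*√5) = -9 + 9*√5 ≈ 11.125)
a(j) = j²*(-2 + 1/(16 + j))/(8 + 1/(16 + j)) (a(j) = ((-2 + 1/(j + 16))/(8 + 1/(j + 16)))*j² = ((-2 + 1/(16 + j))/(8 + 1/(16 + j)))*j² = j²*(-2 + 1/(16 + j))/(8 + 1/(16 + j)))
-a(s) = -(-9 + 9*√5)²*(-31 - 2*(-9 + 9*√5))/(129 + 8*(-9 + 9*√5)) = -(-9 + 9*√5)²*(-31 + (18 - 18*√5))/(129 + (-72 + 72*√5)) = -(-9 + 9*√5)²*(-13 - 18*√5)/(57 + 72*√5)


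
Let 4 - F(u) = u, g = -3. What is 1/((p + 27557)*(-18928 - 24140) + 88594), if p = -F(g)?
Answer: -1/1186434806 ≈ -8.4286e-10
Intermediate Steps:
F(u) = 4 - u
p = -7 (p = -(4 - 1*(-3)) = -(4 + 3) = -1*7 = -7)
1/((p + 27557)*(-18928 - 24140) + 88594) = 1/((-7 + 27557)*(-18928 - 24140) + 88594) = 1/(27550*(-43068) + 88594) = 1/(-1186523400 + 88594) = 1/(-1186434806) = -1/1186434806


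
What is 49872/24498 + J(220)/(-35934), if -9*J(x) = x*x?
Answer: 480961312/220077783 ≈ 2.1854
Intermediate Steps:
J(x) = -x²/9 (J(x) = -x*x/9 = -x²/9)
49872/24498 + J(220)/(-35934) = 49872/24498 - ⅑*220²/(-35934) = 49872*(1/24498) - ⅑*48400*(-1/35934) = 8312/4083 - 48400/9*(-1/35934) = 8312/4083 + 24200/161703 = 480961312/220077783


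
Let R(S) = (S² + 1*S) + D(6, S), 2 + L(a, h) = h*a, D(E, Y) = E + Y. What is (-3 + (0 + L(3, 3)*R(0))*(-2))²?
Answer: 7569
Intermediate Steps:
L(a, h) = -2 + a*h (L(a, h) = -2 + h*a = -2 + a*h)
R(S) = 6 + S² + 2*S (R(S) = (S² + 1*S) + (6 + S) = (S² + S) + (6 + S) = (S + S²) + (6 + S) = 6 + S² + 2*S)
(-3 + (0 + L(3, 3)*R(0))*(-2))² = (-3 + (0 + (-2 + 3*3)*(6 + 0² + 2*0))*(-2))² = (-3 + (0 + (-2 + 9)*(6 + 0 + 0))*(-2))² = (-3 + (0 + 7*6)*(-2))² = (-3 + (0 + 42)*(-2))² = (-3 + 42*(-2))² = (-3 - 84)² = (-87)² = 7569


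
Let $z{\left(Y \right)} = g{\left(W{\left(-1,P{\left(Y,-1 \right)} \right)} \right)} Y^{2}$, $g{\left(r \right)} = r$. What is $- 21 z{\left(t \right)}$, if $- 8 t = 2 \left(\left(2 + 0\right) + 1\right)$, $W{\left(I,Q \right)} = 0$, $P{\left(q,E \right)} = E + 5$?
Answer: $0$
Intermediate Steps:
$P{\left(q,E \right)} = 5 + E$
$t = - \frac{3}{4}$ ($t = - \frac{2 \left(\left(2 + 0\right) + 1\right)}{8} = - \frac{2 \left(2 + 1\right)}{8} = - \frac{2 \cdot 3}{8} = \left(- \frac{1}{8}\right) 6 = - \frac{3}{4} \approx -0.75$)
$z{\left(Y \right)} = 0$ ($z{\left(Y \right)} = 0 Y^{2} = 0$)
$- 21 z{\left(t \right)} = \left(-21\right) 0 = 0$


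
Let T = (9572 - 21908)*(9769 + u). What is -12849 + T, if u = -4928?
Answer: -59731425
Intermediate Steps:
T = -59718576 (T = (9572 - 21908)*(9769 - 4928) = -12336*4841 = -59718576)
-12849 + T = -12849 - 59718576 = -59731425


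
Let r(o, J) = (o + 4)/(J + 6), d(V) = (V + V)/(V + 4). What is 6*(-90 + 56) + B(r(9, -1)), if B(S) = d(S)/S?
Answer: -6722/33 ≈ -203.70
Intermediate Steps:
d(V) = 2*V/(4 + V) (d(V) = (2*V)/(4 + V) = 2*V/(4 + V))
r(o, J) = (4 + o)/(6 + J)
B(S) = 2/(4 + S) (B(S) = (2*S/(4 + S))/S = 2/(4 + S))
6*(-90 + 56) + B(r(9, -1)) = 6*(-90 + 56) + 2/(4 + (4 + 9)/(6 - 1)) = 6*(-34) + 2/(4 + 13/5) = -204 + 2/(4 + (⅕)*13) = -204 + 2/(4 + 13/5) = -204 + 2/(33/5) = -204 + 2*(5/33) = -204 + 10/33 = -6722/33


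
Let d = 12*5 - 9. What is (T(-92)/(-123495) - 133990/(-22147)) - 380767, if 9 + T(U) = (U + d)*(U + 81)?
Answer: -1041397871961679/2735043765 ≈ -3.8076e+5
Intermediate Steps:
d = 51 (d = 60 - 9 = 51)
T(U) = -9 + (51 + U)*(81 + U) (T(U) = -9 + (U + 51)*(U + 81) = -9 + (51 + U)*(81 + U))
(T(-92)/(-123495) - 133990/(-22147)) - 380767 = ((4122 + (-92)² + 132*(-92))/(-123495) - 133990/(-22147)) - 380767 = ((4122 + 8464 - 12144)*(-1/123495) - 133990*(-1/22147)) - 380767 = (442*(-1/123495) + 133990/22147) - 380767 = (-442/123495 + 133990/22147) - 380767 = 16537306076/2735043765 - 380767 = -1041397871961679/2735043765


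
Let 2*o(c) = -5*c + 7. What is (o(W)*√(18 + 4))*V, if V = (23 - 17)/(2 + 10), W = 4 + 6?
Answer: -43*√22/4 ≈ -50.422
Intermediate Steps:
W = 10
V = ½ (V = 6/12 = 6*(1/12) = ½ ≈ 0.50000)
o(c) = 7/2 - 5*c/2 (o(c) = (-5*c + 7)/2 = (7 - 5*c)/2 = 7/2 - 5*c/2)
(o(W)*√(18 + 4))*V = ((7/2 - 5/2*10)*√(18 + 4))*(½) = ((7/2 - 25)*√22)*(½) = -43*√22/2*(½) = -43*√22/4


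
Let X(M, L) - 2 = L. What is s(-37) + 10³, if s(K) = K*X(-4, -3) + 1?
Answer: 1038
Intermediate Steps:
X(M, L) = 2 + L
s(K) = 1 - K (s(K) = K*(2 - 3) + 1 = K*(-1) + 1 = -K + 1 = 1 - K)
s(-37) + 10³ = (1 - 1*(-37)) + 10³ = (1 + 37) + 1000 = 38 + 1000 = 1038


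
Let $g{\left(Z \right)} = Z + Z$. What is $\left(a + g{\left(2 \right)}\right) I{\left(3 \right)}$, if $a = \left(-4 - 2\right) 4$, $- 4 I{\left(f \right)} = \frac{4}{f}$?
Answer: $\frac{20}{3} \approx 6.6667$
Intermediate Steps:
$I{\left(f \right)} = - \frac{1}{f}$ ($I{\left(f \right)} = - \frac{4 \frac{1}{f}}{4} = - \frac{1}{f}$)
$g{\left(Z \right)} = 2 Z$
$a = -24$ ($a = \left(-6\right) 4 = -24$)
$\left(a + g{\left(2 \right)}\right) I{\left(3 \right)} = \left(-24 + 2 \cdot 2\right) \left(- \frac{1}{3}\right) = \left(-24 + 4\right) \left(\left(-1\right) \frac{1}{3}\right) = \left(-20\right) \left(- \frac{1}{3}\right) = \frac{20}{3}$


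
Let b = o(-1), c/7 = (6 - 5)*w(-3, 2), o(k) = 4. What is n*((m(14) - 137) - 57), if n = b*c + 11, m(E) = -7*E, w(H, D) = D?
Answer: -19564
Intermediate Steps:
c = 14 (c = 7*((6 - 5)*2) = 7*(1*2) = 7*2 = 14)
b = 4
n = 67 (n = 4*14 + 11 = 56 + 11 = 67)
n*((m(14) - 137) - 57) = 67*((-7*14 - 137) - 57) = 67*((-98 - 137) - 57) = 67*(-235 - 57) = 67*(-292) = -19564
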